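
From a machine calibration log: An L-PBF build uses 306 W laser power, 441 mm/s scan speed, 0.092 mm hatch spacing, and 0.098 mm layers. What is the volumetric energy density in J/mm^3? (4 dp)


E = 306 / (441*0.092*0.098) = 76.9607 J/mm^3


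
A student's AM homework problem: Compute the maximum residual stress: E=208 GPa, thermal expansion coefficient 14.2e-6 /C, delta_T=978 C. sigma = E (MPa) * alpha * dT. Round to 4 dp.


sigma = 208*1000 * 14.2e-6 * 978 = 2888.6208 MPa


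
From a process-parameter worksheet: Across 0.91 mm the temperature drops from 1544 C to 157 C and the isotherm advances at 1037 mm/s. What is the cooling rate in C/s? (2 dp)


G = (1544-157)/0.91 = 1524.17582418 C/mm
CR = 1524.17582418 * 1037 = 1580570.33 C/s


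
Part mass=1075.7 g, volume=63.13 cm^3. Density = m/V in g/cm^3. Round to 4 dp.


rho = 1075.7 / 63.13 = 17.0394 g/cm^3


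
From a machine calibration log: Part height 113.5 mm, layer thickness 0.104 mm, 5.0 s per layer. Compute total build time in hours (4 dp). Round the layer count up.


Layers = ceil(113.5/0.104) = 1092
t = 1092 * 5.0 / 3600 = 1.5167 hrs


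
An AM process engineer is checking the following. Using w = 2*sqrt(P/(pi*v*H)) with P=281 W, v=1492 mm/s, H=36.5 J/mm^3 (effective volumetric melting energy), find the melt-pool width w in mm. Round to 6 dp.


w = 2*sqrt(281/(pi*1492*36.5)) = 0.081055 mm


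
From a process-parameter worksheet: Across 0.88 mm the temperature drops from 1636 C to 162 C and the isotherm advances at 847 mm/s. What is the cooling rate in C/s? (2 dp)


G = (1636-162)/0.88 = 1675.0 C/mm
CR = 1675.0 * 847 = 1418725.0 C/s


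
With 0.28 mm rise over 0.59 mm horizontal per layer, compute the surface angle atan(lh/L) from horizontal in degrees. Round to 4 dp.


angle = atan(0.28/0.59) = 25.3879 degrees


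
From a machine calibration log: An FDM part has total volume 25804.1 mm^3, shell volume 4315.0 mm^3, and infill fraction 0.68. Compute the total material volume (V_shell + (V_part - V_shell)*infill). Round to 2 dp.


V_infill = (25804.1 - 4315.0) * 0.68 = 14612.59
V_total = 4315.0 + 14612.59 = 18927.59 mm^3


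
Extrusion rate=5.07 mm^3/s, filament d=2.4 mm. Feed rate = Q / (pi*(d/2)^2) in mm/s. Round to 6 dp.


A = pi*(2.4/2)^2 = 4.523893
v = 5.07 / 4.523893 = 1.120716 mm/s


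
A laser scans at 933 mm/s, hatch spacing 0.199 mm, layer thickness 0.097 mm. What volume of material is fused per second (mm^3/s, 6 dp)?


Rate = 933 * 0.199 * 0.097 = 18.009699 mm^3/s


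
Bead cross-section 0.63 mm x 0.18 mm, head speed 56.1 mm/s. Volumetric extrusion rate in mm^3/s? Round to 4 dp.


Rate = 0.63 * 0.18 * 56.1 = 6.3617 mm^3/s


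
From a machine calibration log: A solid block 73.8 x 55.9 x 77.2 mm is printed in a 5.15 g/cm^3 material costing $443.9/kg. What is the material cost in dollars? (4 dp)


V = 73.8 * 55.9 * 77.2 = 318482.424 mm^3 = 318.482424 cm^3
Mass = 318.482424 * 5.15 / 1000 = 1.64018448 kg
Cost = 1.64018448 * 443.9 = 728.0779 $


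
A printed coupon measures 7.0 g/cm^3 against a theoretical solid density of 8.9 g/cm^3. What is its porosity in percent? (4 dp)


Porosity = (1-7.0/8.9)*100 = 21.3483 %


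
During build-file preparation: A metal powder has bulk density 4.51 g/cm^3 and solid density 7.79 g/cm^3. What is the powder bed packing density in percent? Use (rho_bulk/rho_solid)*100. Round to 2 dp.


Packing = (4.51/7.79)*100 = 57.89 %


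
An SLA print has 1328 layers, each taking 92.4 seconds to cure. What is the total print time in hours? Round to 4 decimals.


t = 1328 * 92.4 / 3600 = 34.0853 hrs


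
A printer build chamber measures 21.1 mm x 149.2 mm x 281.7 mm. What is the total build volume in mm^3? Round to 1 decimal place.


V = 21.1 * 149.2 * 281.7 = 886825.4 mm^3


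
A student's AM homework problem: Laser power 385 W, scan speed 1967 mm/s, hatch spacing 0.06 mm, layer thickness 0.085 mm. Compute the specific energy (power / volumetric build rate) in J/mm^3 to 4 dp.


Build rate = 1967 * 0.06 * 0.085 = 10.0317 mm^3/s
SE = 385 / 10.0317 = 38.3783 J/mm^3


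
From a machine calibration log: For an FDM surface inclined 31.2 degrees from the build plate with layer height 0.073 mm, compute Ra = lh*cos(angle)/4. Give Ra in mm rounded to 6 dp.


Ra = 0.073 * cos(31.2) / 4 = 0.01561 mm


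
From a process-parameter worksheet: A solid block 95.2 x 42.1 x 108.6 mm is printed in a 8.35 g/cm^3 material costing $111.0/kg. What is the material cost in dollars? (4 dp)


V = 95.2 * 42.1 * 108.6 = 435260.112 mm^3 = 435.260112 cm^3
Mass = 435.260112 * 8.35 / 1000 = 3.63442194 kg
Cost = 3.63442194 * 111.0 = 403.4208 $


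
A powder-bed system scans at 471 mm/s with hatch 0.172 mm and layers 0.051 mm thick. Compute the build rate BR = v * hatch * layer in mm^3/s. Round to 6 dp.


Rate = 471 * 0.172 * 0.051 = 4.131612 mm^3/s


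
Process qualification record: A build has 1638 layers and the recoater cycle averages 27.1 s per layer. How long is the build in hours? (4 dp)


t = 1638 * 27.1 / 3600 = 12.3305 hrs


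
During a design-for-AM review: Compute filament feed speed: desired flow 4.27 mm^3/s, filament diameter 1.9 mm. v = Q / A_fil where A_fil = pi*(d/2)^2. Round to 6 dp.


A = pi*(1.9/2)^2 = 2.835287
v = 4.27 / 2.835287 = 1.50602 mm/s


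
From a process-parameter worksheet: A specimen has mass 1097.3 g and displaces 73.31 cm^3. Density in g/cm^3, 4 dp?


rho = 1097.3 / 73.31 = 14.9679 g/cm^3


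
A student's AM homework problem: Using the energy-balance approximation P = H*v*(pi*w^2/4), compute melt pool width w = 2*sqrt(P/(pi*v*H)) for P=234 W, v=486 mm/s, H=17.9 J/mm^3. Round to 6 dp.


w = 2*sqrt(234/(pi*486*17.9)) = 0.185062 mm


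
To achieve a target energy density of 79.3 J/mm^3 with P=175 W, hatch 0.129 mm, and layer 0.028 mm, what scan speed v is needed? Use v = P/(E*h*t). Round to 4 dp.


v = 175 / (79.3*0.129*0.028) = 610.9661 mm/s


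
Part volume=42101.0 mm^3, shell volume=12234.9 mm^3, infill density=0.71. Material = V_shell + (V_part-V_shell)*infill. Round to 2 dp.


V_infill = (42101.0 - 12234.9) * 0.71 = 21204.93
V_total = 12234.9 + 21204.93 = 33439.83 mm^3


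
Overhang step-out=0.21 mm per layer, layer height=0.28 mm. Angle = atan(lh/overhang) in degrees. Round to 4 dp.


angle = atan(0.28/0.21) = 53.1301 degrees


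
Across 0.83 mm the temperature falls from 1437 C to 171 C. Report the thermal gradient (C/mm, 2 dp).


G = (1437-171)/0.83 = 1525.3 C/mm


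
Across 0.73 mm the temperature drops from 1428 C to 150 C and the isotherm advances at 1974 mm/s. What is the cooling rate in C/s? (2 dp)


G = (1428-150)/0.73 = 1750.68493151 C/mm
CR = 1750.68493151 * 1974 = 3455852.05 C/s


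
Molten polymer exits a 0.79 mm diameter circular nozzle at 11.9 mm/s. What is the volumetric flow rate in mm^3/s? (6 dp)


A = pi*(0.79/2)^2 = 0.49016699 mm^2
Q = 0.49016699 * 11.9 = 5.832987 mm^3/s


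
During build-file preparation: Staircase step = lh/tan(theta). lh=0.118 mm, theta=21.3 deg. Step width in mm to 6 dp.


step = 0.118 / tan(21.3) = 0.302654 mm


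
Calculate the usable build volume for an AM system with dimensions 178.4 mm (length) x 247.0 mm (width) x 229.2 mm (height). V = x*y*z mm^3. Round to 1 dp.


V = 178.4 * 247.0 * 229.2 = 10099652.2 mm^3


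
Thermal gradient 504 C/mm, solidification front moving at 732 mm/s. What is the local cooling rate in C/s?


CR = 504 * 732 = 368928 C/s


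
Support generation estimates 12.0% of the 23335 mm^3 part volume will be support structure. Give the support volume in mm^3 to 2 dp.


V_support = 23335 * 0.12 = 2800.2 mm^3


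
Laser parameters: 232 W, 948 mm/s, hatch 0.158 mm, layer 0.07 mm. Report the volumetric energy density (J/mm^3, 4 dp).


E = 232 / (948*0.158*0.07) = 22.1271 J/mm^3


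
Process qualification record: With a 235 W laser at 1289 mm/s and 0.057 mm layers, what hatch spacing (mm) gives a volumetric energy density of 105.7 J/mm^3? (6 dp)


h = 235 / (105.7*1289*0.057) = 0.03026 mm


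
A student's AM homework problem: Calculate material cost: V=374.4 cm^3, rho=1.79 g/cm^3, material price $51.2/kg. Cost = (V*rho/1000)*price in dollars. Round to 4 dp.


Mass = 374.4*1.79/1000 = 0.670176 kg
Cost = 0.670176 * 51.2 = 34.313 $


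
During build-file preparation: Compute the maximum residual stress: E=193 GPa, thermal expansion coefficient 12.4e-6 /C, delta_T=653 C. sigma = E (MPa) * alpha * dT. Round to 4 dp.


sigma = 193*1000 * 12.4e-6 * 653 = 1562.7596 MPa


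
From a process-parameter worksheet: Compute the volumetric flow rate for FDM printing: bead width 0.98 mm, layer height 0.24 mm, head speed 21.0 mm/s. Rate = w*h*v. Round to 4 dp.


Rate = 0.98 * 0.24 * 21.0 = 4.9392 mm^3/s


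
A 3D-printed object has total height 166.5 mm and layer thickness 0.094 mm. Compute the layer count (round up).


Layers = ceil(166.5/0.094) = 1772


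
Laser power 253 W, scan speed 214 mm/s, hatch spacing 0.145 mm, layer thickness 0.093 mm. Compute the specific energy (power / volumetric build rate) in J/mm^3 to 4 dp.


Build rate = 214 * 0.145 * 0.093 = 2.88579 mm^3/s
SE = 253 / 2.88579 = 87.671 J/mm^3


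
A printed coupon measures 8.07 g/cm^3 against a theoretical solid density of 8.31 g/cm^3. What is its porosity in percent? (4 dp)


Porosity = (1-8.07/8.31)*100 = 2.8881 %


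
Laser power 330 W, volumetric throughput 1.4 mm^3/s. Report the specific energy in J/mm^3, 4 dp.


SE = 330 / 1.4 = 235.7143 J/mm^3


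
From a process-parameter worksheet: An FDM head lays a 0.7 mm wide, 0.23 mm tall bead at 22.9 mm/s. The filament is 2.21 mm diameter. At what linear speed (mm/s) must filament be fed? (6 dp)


Q = 0.7 * 0.23 * 22.9 = 3.6869 mm^3/s
A_fil = pi*(2.21/2)^2 = 3.83596317 mm^2
v_feed = 3.6869 / 3.83596317 = 0.961141 mm/s


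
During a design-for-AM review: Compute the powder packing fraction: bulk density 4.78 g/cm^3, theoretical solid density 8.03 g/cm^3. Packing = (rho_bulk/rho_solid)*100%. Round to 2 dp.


Packing = (4.78/8.03)*100 = 59.53 %


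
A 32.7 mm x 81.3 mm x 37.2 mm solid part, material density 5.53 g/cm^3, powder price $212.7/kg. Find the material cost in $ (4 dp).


V = 32.7 * 81.3 * 37.2 = 98896.572 mm^3 = 98.896572 cm^3
Mass = 98.896572 * 5.53 / 1000 = 0.54689804 kg
Cost = 0.54689804 * 212.7 = 116.3252 $


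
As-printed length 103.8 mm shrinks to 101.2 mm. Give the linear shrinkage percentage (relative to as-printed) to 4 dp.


Shrinkage = ((103.8-101.2)/103.8)*100 = 2.5048 %


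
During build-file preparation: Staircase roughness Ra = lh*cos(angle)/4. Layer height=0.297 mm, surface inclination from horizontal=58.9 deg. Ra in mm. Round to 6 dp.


Ra = 0.297 * cos(58.9) / 4 = 0.038353 mm


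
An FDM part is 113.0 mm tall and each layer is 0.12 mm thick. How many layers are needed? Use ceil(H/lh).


Layers = ceil(113.0/0.12) = 942


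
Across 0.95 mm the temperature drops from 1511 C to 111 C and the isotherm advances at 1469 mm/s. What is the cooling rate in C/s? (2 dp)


G = (1511-111)/0.95 = 1473.68421053 C/mm
CR = 1473.68421053 * 1469 = 2164842.11 C/s


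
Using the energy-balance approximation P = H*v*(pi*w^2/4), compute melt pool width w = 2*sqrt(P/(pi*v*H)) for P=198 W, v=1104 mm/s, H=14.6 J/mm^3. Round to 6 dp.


w = 2*sqrt(198/(pi*1104*14.6)) = 0.125062 mm


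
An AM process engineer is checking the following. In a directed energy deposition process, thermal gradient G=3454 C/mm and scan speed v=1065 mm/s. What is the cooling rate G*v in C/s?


CR = 3454 * 1065 = 3678510 C/s


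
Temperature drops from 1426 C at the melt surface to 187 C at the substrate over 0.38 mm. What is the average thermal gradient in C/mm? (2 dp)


G = (1426-187)/0.38 = 3260.53 C/mm


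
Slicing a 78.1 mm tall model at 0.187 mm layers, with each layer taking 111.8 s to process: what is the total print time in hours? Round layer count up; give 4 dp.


Layers = ceil(78.1/0.187) = 418
t = 418 * 111.8 / 3600 = 12.9812 hrs


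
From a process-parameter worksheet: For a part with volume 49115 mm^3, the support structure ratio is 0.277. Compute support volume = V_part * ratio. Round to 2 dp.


V_support = 49115 * 0.277 = 13604.86 mm^3


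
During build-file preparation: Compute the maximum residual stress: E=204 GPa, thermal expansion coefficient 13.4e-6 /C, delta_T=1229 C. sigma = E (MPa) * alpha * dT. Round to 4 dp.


sigma = 204*1000 * 13.4e-6 * 1229 = 3359.5944 MPa


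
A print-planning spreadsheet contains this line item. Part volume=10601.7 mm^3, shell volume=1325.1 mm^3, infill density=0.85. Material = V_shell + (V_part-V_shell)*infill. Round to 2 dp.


V_infill = (10601.7 - 1325.1) * 0.85 = 7885.11
V_total = 1325.1 + 7885.11 = 9210.21 mm^3


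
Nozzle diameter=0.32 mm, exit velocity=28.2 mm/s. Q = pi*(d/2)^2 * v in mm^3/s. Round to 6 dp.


A = pi*(0.32/2)^2 = 0.08042477 mm^2
Q = 0.08042477 * 28.2 = 2.267979 mm^3/s


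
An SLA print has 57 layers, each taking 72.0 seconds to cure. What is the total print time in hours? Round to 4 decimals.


t = 57 * 72.0 / 3600 = 1.14 hrs


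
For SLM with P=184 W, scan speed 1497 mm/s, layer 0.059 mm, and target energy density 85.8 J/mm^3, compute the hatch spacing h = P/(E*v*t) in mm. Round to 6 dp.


h = 184 / (85.8*1497*0.059) = 0.02428 mm


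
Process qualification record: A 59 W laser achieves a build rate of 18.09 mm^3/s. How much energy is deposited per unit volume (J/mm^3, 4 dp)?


SE = 59 / 18.09 = 3.2615 J/mm^3


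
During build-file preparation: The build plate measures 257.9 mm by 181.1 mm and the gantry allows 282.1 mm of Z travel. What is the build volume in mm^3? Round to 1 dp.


V = 257.9 * 181.1 * 282.1 = 13175675.1 mm^3


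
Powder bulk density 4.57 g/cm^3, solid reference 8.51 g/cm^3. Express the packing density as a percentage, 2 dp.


Packing = (4.57/8.51)*100 = 53.7 %


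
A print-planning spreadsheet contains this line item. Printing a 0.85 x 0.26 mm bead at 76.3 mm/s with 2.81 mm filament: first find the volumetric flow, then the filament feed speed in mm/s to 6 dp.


Q = 0.85 * 0.26 * 76.3 = 16.8623 mm^3/s
A_fil = pi*(2.81/2)^2 = 6.20158244 mm^2
v_feed = 16.8623 / 6.20158244 = 2.719032 mm/s


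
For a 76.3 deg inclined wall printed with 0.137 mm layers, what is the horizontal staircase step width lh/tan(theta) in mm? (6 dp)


step = 0.137 / tan(76.3) = 0.033397 mm


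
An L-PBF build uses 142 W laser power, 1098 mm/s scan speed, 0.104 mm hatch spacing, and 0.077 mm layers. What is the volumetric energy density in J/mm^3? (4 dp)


E = 142 / (1098*0.104*0.077) = 16.1496 J/mm^3


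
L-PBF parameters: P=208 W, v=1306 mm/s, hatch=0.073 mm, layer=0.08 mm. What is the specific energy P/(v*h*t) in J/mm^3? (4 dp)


Build rate = 1306 * 0.073 * 0.08 = 7.62704 mm^3/s
SE = 208 / 7.62704 = 27.2714 J/mm^3


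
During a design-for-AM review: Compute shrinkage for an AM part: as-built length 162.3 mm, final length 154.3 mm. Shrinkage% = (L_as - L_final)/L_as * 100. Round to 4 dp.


Shrinkage = ((162.3-154.3)/162.3)*100 = 4.9291 %


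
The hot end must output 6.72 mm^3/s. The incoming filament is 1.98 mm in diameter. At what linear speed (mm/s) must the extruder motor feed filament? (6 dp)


A = pi*(1.98/2)^2 = 3.079075
v = 6.72 / 3.079075 = 2.182474 mm/s


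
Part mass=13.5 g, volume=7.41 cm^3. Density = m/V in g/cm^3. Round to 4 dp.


rho = 13.5 / 7.41 = 1.8219 g/cm^3


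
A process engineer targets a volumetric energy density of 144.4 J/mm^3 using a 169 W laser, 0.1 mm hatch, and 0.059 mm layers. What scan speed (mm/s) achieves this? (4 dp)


v = 169 / (144.4*0.1*0.059) = 198.3661 mm/s


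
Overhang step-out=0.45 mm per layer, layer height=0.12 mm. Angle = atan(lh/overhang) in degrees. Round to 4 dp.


angle = atan(0.12/0.45) = 14.9314 degrees


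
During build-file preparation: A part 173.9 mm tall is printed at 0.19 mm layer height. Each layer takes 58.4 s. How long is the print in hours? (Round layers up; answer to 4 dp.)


Layers = ceil(173.9/0.19) = 916
t = 916 * 58.4 / 3600 = 14.8596 hrs


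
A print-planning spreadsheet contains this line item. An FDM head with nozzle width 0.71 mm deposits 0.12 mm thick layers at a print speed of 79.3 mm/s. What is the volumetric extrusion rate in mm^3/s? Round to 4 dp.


Rate = 0.71 * 0.12 * 79.3 = 6.7564 mm^3/s


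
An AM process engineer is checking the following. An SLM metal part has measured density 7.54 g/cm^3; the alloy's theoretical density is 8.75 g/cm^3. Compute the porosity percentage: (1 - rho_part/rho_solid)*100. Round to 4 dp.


Porosity = (1-7.54/8.75)*100 = 13.8286 %


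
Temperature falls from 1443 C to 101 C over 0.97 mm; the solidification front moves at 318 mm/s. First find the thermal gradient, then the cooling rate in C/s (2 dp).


G = (1443-101)/0.97 = 1383.50515464 C/mm
CR = 1383.50515464 * 318 = 439954.64 C/s


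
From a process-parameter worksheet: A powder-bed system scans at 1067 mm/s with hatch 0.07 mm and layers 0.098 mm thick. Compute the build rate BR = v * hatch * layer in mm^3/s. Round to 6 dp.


Rate = 1067 * 0.07 * 0.098 = 7.31962 mm^3/s


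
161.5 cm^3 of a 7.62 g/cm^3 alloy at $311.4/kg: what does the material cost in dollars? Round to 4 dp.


Mass = 161.5*7.62/1000 = 1.23063 kg
Cost = 1.23063 * 311.4 = 383.2182 $


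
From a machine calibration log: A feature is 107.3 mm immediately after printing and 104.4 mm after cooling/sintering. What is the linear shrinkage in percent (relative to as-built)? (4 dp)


Shrinkage = ((107.3-104.4)/107.3)*100 = 2.7027 %


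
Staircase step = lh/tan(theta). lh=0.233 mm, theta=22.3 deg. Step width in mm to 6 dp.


step = 0.233 / tan(22.3) = 0.568113 mm


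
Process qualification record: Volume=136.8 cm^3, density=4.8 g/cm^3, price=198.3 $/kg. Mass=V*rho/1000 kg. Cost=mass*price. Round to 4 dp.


Mass = 136.8*4.8/1000 = 0.65664 kg
Cost = 0.65664 * 198.3 = 130.2117 $


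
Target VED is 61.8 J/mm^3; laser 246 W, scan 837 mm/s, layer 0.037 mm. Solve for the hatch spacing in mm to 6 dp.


h = 246 / (61.8*837*0.037) = 0.128534 mm


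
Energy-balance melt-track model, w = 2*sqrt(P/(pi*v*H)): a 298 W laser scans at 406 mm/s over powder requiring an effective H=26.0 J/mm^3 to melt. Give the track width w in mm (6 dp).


w = 2*sqrt(298/(pi*406*26.0)) = 0.189589 mm


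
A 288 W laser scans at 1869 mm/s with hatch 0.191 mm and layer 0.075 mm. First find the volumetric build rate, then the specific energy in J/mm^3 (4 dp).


Build rate = 1869 * 0.191 * 0.075 = 26.773425 mm^3/s
SE = 288 / 26.773425 = 10.7569 J/mm^3


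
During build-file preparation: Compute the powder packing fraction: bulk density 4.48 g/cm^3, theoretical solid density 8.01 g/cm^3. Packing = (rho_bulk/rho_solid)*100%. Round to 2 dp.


Packing = (4.48/8.01)*100 = 55.93 %


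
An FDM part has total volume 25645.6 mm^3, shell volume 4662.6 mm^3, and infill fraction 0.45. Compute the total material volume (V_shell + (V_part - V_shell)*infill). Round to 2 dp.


V_infill = (25645.6 - 4662.6) * 0.45 = 9442.35
V_total = 4662.6 + 9442.35 = 14104.95 mm^3


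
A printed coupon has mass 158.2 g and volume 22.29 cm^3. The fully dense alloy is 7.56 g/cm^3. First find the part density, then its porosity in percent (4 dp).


rho_part = 158.2 / 22.29 = 7.09735307 g/cm^3
Porosity = (1 - 7.09735307/7.56)*100 = 6.1197 %


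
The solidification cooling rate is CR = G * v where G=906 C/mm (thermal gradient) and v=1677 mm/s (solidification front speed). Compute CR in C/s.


CR = 906 * 1677 = 1519362 C/s


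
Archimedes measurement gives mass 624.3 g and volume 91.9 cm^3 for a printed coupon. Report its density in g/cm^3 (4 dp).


rho = 624.3 / 91.9 = 6.7933 g/cm^3


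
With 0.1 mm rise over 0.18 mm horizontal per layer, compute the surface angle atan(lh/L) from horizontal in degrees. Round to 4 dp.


angle = atan(0.1/0.18) = 29.0546 degrees


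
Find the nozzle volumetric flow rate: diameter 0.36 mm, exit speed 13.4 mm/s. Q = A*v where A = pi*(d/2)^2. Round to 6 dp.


A = pi*(0.36/2)^2 = 0.1017876 mm^2
Q = 0.1017876 * 13.4 = 1.363954 mm^3/s


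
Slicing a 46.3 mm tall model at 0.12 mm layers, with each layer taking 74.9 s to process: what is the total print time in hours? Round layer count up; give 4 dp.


Layers = ceil(46.3/0.12) = 386
t = 386 * 74.9 / 3600 = 8.0309 hrs


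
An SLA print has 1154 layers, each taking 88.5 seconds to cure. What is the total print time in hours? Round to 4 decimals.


t = 1154 * 88.5 / 3600 = 28.3692 hrs


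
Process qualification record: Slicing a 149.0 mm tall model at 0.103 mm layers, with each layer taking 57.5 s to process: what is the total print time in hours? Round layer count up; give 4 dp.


Layers = ceil(149.0/0.103) = 1447
t = 1447 * 57.5 / 3600 = 23.1118 hrs


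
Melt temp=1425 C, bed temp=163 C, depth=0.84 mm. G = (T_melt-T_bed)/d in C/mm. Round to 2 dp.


G = (1425-163)/0.84 = 1502.38 C/mm


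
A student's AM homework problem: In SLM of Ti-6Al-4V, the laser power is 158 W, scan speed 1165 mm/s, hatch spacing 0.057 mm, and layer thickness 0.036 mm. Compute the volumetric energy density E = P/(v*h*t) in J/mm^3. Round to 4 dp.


E = 158 / (1165*0.057*0.036) = 66.0927 J/mm^3


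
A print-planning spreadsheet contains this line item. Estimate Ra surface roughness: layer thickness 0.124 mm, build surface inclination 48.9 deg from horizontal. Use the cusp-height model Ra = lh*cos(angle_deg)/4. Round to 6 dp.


Ra = 0.124 * cos(48.9) / 4 = 0.020379 mm


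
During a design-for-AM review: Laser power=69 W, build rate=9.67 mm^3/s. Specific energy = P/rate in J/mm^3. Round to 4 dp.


SE = 69 / 9.67 = 7.1355 J/mm^3


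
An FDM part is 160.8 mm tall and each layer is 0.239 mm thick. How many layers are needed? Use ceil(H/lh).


Layers = ceil(160.8/0.239) = 673


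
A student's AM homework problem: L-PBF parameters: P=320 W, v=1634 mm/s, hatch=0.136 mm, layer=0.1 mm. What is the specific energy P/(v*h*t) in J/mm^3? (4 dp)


Build rate = 1634 * 0.136 * 0.1 = 22.2224 mm^3/s
SE = 320 / 22.2224 = 14.3999 J/mm^3


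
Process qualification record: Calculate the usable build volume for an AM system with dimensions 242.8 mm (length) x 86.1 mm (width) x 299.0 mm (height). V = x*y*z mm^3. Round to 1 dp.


V = 242.8 * 86.1 * 299.0 = 6250618.9 mm^3


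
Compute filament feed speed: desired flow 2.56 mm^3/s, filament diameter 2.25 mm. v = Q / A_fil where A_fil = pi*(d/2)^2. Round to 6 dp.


A = pi*(2.25/2)^2 = 3.976078
v = 2.56 / 3.976078 = 0.643851 mm/s


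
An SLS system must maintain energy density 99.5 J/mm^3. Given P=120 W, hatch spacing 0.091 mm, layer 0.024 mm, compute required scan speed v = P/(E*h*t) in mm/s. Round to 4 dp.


v = 120 / (99.5*0.091*0.024) = 552.2116 mm/s


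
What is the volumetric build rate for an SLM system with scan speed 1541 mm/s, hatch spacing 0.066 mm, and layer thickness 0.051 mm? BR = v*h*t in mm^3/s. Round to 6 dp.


Rate = 1541 * 0.066 * 0.051 = 5.187006 mm^3/s


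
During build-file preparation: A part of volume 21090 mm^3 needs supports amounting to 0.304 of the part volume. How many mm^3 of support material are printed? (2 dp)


V_support = 21090 * 0.304 = 6411.36 mm^3


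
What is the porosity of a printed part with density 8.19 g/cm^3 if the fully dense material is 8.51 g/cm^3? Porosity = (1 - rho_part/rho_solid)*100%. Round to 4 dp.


Porosity = (1-8.19/8.51)*100 = 3.7603 %


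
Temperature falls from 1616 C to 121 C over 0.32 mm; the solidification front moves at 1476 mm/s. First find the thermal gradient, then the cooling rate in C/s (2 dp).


G = (1616-121)/0.32 = 4671.875 C/mm
CR = 4671.875 * 1476 = 6895687.5 C/s


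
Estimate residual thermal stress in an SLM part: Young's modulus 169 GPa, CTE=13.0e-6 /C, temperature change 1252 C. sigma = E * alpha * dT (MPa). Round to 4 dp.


sigma = 169*1000 * 13.0e-6 * 1252 = 2750.644 MPa


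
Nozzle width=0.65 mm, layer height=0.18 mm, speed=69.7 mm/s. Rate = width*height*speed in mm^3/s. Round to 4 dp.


Rate = 0.65 * 0.18 * 69.7 = 8.1549 mm^3/s


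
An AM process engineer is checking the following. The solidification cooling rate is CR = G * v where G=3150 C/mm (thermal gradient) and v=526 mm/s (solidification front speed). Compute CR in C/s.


CR = 3150 * 526 = 1656900 C/s


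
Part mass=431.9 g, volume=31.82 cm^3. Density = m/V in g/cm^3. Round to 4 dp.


rho = 431.9 / 31.82 = 13.5732 g/cm^3


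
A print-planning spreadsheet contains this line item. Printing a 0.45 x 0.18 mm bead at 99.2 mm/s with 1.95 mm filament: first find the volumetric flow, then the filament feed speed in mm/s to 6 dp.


Q = 0.45 * 0.18 * 99.2 = 8.0352 mm^3/s
A_fil = pi*(1.95/2)^2 = 2.98647652 mm^2
v_feed = 8.0352 / 2.98647652 = 2.690528 mm/s


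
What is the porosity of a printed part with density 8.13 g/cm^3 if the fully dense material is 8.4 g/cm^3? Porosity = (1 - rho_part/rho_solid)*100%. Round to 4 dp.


Porosity = (1-8.13/8.4)*100 = 3.2143 %


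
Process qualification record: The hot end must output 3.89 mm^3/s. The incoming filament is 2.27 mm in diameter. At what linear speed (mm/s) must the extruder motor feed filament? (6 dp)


A = pi*(2.27/2)^2 = 4.047078
v = 3.89 / 4.047078 = 0.961187 mm/s


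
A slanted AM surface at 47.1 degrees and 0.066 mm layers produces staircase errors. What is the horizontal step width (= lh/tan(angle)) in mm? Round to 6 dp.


step = 0.066 / tan(47.1) = 0.061331 mm


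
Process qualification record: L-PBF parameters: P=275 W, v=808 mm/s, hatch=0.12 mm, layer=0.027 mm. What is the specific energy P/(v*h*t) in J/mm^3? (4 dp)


Build rate = 808 * 0.12 * 0.027 = 2.61792 mm^3/s
SE = 275 / 2.61792 = 105.0452 J/mm^3


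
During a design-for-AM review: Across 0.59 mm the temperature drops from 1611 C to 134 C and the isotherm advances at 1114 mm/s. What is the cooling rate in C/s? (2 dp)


G = (1611-134)/0.59 = 2503.38983051 C/mm
CR = 2503.38983051 * 1114 = 2788776.27 C/s


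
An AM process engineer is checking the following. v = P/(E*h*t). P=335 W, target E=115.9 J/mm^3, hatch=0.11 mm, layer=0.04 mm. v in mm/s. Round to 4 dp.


v = 335 / (115.9*0.11*0.04) = 656.9143 mm/s


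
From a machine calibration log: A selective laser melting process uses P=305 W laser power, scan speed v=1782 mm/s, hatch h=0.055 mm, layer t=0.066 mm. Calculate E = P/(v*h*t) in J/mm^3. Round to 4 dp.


E = 305 / (1782*0.055*0.066) = 47.1504 J/mm^3


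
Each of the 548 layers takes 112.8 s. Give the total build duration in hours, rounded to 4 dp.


t = 548 * 112.8 / 3600 = 17.1707 hrs


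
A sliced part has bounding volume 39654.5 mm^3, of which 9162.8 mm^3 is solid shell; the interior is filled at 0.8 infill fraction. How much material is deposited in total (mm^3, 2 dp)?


V_infill = (39654.5 - 9162.8) * 0.8 = 24393.36
V_total = 9162.8 + 24393.36 = 33556.16 mm^3


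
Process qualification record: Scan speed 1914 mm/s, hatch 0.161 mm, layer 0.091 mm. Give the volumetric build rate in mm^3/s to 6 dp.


Rate = 1914 * 0.161 * 0.091 = 28.042014 mm^3/s


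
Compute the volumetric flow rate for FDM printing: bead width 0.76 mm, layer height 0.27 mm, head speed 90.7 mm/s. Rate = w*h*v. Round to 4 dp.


Rate = 0.76 * 0.27 * 90.7 = 18.6116 mm^3/s


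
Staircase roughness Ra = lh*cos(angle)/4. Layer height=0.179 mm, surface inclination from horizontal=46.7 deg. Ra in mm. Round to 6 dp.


Ra = 0.179 * cos(46.7) / 4 = 0.03069 mm


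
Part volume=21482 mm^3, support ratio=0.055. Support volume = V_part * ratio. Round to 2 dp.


V_support = 21482 * 0.055 = 1181.51 mm^3


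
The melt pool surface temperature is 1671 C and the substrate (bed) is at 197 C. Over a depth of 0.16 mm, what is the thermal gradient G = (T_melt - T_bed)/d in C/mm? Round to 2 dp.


G = (1671-197)/0.16 = 9212.5 C/mm


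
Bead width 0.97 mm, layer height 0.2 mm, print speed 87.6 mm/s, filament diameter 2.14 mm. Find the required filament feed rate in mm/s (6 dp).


Q = 0.97 * 0.2 * 87.6 = 16.9944 mm^3/s
A_fil = pi*(2.14/2)^2 = 3.59680943 mm^2
v_feed = 16.9944 / 3.59680943 = 4.724854 mm/s


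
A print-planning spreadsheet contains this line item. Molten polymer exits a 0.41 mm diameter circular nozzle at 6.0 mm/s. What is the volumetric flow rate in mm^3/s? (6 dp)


A = pi*(0.41/2)^2 = 0.13202543 mm^2
Q = 0.13202543 * 6.0 = 0.792153 mm^3/s


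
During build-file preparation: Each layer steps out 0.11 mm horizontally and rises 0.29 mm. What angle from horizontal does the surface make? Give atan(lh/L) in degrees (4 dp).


angle = atan(0.29/0.11) = 69.2277 degrees


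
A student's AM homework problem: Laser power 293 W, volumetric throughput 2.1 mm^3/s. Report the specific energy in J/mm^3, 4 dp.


SE = 293 / 2.1 = 139.5238 J/mm^3


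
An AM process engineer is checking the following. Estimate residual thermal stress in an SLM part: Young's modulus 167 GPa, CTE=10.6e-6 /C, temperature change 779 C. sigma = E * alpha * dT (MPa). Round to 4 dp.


sigma = 167*1000 * 10.6e-6 * 779 = 1378.9858 MPa


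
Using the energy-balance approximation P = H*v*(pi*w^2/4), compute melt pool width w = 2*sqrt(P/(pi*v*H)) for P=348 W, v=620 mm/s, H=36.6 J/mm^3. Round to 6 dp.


w = 2*sqrt(348/(pi*620*36.6)) = 0.139736 mm


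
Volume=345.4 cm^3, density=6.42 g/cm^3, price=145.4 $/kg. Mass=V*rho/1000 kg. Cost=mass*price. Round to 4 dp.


Mass = 345.4*6.42/1000 = 2.217468 kg
Cost = 2.217468 * 145.4 = 322.4198 $


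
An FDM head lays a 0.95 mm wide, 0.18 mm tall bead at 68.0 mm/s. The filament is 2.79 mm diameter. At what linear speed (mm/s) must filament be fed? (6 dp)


Q = 0.95 * 0.18 * 68.0 = 11.628 mm^3/s
A_fil = pi*(2.79/2)^2 = 6.11361784 mm^2
v_feed = 11.628 / 6.11361784 = 1.901983 mm/s


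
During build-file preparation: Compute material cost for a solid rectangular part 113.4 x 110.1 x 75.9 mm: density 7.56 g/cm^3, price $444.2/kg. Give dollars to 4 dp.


V = 113.4 * 110.1 * 75.9 = 947637.306 mm^3 = 947.637306 cm^3
Mass = 947.637306 * 7.56 / 1000 = 7.16413803 kg
Cost = 7.16413803 * 444.2 = 3182.3101 $


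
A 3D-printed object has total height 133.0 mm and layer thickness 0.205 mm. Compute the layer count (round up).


Layers = ceil(133.0/0.205) = 649


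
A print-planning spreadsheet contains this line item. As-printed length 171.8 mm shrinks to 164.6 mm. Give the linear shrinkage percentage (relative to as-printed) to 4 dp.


Shrinkage = ((171.8-164.6)/171.8)*100 = 4.1909 %


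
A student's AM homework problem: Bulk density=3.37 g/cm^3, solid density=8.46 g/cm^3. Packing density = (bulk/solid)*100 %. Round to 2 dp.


Packing = (3.37/8.46)*100 = 39.83 %


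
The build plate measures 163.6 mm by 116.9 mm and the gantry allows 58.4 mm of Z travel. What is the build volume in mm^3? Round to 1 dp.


V = 163.6 * 116.9 * 58.4 = 1116890.7 mm^3


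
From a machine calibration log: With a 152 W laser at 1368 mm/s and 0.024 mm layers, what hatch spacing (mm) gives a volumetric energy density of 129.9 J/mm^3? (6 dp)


h = 152 / (129.9*1368*0.024) = 0.03564 mm


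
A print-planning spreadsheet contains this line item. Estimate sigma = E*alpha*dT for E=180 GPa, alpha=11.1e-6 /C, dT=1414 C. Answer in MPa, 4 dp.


sigma = 180*1000 * 11.1e-6 * 1414 = 2825.172 MPa


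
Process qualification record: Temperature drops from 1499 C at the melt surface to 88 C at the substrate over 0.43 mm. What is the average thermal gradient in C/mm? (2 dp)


G = (1499-88)/0.43 = 3281.4 C/mm


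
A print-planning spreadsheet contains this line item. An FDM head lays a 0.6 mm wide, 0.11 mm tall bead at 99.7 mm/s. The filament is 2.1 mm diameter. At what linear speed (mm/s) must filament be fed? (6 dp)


Q = 0.6 * 0.11 * 99.7 = 6.5802 mm^3/s
A_fil = pi*(2.1/2)^2 = 3.4636059 mm^2
v_feed = 6.5802 / 3.4636059 = 1.899812 mm/s


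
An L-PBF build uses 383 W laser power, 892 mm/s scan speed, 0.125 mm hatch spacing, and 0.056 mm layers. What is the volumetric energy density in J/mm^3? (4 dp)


E = 383 / (892*0.125*0.056) = 61.3389 J/mm^3


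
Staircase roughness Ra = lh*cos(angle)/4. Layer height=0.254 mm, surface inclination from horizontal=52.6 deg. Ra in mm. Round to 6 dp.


Ra = 0.254 * cos(52.6) / 4 = 0.038568 mm


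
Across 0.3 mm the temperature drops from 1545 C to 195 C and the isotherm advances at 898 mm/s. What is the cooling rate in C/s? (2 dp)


G = (1545-195)/0.3 = 4500.0 C/mm
CR = 4500.0 * 898 = 4041000.0 C/s


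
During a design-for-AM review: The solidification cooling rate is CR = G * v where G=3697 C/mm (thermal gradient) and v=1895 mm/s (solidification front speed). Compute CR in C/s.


CR = 3697 * 1895 = 7005815 C/s


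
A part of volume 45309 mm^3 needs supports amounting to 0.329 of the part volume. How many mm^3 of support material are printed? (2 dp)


V_support = 45309 * 0.329 = 14906.66 mm^3


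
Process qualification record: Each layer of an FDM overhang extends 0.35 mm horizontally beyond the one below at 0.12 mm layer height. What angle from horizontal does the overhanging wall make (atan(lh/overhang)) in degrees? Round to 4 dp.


angle = atan(0.12/0.35) = 18.9246 degrees


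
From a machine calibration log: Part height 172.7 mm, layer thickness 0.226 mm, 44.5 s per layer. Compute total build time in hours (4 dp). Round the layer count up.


Layers = ceil(172.7/0.226) = 765
t = 765 * 44.5 / 3600 = 9.4563 hrs


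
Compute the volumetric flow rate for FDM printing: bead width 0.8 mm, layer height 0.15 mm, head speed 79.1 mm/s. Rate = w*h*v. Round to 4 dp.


Rate = 0.8 * 0.15 * 79.1 = 9.492 mm^3/s


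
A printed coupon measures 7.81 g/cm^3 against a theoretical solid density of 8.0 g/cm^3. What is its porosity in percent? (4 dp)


Porosity = (1-7.81/8.0)*100 = 2.375 %


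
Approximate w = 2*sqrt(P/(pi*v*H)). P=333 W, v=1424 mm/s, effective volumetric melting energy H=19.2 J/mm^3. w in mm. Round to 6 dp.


w = 2*sqrt(333/(pi*1424*19.2)) = 0.124529 mm


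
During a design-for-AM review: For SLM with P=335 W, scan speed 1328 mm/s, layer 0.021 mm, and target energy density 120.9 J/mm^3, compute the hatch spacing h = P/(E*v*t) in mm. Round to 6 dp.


h = 335 / (120.9*1328*0.021) = 0.099358 mm


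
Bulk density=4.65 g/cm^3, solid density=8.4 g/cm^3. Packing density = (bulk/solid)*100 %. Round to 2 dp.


Packing = (4.65/8.4)*100 = 55.36 %


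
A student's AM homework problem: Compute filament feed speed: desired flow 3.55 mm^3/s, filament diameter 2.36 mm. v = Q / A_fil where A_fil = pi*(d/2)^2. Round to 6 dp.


A = pi*(2.36/2)^2 = 4.374354
v = 3.55 / 4.374354 = 0.811548 mm/s


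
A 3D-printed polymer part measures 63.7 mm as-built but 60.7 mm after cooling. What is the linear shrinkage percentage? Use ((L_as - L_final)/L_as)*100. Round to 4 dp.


Shrinkage = ((63.7-60.7)/63.7)*100 = 4.7096 %


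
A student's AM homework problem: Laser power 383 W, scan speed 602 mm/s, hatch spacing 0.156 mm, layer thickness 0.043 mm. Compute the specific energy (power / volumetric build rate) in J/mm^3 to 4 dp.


Build rate = 602 * 0.156 * 0.043 = 4.038216 mm^3/s
SE = 383 / 4.038216 = 94.8439 J/mm^3


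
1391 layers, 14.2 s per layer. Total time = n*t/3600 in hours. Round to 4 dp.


t = 1391 * 14.2 / 3600 = 5.4867 hrs


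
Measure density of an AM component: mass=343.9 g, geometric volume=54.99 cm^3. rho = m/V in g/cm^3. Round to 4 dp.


rho = 343.9 / 54.99 = 6.2539 g/cm^3


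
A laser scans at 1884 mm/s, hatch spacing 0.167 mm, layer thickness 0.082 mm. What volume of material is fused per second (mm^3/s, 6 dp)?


Rate = 1884 * 0.167 * 0.082 = 25.799496 mm^3/s


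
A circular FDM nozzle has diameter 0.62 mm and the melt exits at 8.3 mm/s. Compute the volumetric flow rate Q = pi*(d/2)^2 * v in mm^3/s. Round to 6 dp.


A = pi*(0.62/2)^2 = 0.30190705 mm^2
Q = 0.30190705 * 8.3 = 2.505829 mm^3/s


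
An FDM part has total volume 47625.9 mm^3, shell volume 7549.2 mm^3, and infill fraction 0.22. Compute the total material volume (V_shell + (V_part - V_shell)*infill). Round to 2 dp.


V_infill = (47625.9 - 7549.2) * 0.22 = 8816.87
V_total = 7549.2 + 8816.87 = 16366.07 mm^3


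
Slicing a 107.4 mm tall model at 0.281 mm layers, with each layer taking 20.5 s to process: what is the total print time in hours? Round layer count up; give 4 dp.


Layers = ceil(107.4/0.281) = 383
t = 383 * 20.5 / 3600 = 2.181 hrs


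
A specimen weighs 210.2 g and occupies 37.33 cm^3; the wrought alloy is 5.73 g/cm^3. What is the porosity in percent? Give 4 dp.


rho_part = 210.2 / 37.33 = 5.6308599 g/cm^3
Porosity = (1 - 5.6308599/5.73)*100 = 1.7302 %


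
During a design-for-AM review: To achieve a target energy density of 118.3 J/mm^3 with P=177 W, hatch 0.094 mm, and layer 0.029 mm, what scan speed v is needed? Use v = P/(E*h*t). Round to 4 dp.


v = 177 / (118.3*0.094*0.029) = 548.8614 mm/s


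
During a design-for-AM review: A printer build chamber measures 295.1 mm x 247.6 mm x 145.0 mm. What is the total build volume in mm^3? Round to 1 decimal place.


V = 295.1 * 247.6 * 145.0 = 10594680.2 mm^3


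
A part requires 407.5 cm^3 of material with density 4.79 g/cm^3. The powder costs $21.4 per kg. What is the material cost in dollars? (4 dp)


Mass = 407.5*4.79/1000 = 1.951925 kg
Cost = 1.951925 * 21.4 = 41.7712 $


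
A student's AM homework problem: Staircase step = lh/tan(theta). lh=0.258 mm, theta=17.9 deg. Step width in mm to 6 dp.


step = 0.258 / tan(17.9) = 0.798783 mm


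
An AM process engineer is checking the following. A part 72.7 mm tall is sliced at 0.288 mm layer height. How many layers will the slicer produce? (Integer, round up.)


Layers = ceil(72.7/0.288) = 253


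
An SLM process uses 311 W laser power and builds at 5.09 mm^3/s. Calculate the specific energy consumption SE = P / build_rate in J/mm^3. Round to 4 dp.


SE = 311 / 5.09 = 61.1002 J/mm^3


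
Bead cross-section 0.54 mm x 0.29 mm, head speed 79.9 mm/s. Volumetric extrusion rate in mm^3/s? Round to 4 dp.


Rate = 0.54 * 0.29 * 79.9 = 12.5123 mm^3/s


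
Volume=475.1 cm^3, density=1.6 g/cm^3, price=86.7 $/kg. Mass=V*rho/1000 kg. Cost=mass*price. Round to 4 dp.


Mass = 475.1*1.6/1000 = 0.76016 kg
Cost = 0.76016 * 86.7 = 65.9059 $


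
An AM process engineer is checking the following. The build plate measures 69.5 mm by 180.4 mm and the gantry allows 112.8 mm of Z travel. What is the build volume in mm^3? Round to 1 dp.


V = 69.5 * 180.4 * 112.8 = 1414263.8 mm^3


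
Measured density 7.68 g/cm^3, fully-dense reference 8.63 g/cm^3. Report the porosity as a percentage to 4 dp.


Porosity = (1-7.68/8.63)*100 = 11.0081 %


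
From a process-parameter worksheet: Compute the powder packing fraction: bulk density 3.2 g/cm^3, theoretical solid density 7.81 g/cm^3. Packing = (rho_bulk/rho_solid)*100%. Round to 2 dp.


Packing = (3.2/7.81)*100 = 40.97 %


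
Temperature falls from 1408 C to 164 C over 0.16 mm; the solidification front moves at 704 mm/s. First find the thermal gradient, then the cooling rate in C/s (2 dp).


G = (1408-164)/0.16 = 7775.0 C/mm
CR = 7775.0 * 704 = 5473600.0 C/s


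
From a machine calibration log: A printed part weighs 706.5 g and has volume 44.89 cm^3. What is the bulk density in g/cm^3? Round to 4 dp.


rho = 706.5 / 44.89 = 15.7385 g/cm^3


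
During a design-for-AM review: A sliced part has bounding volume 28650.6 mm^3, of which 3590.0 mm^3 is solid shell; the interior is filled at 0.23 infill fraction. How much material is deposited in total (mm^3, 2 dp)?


V_infill = (28650.6 - 3590.0) * 0.23 = 5763.94
V_total = 3590.0 + 5763.94 = 9353.94 mm^3
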